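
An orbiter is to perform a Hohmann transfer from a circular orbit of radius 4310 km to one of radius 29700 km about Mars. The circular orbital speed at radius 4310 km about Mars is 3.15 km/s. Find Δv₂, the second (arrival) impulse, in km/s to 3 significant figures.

Δv₂ = 0.596 km/s

From the circular-orbit relation v² = μ/r at r = 4310 km: μ = v²r = (3.15)² × 4310 = 42766.0 km³/s².
Semi-major axis of the transfer orbit: a_t = (4310 + 29700)/2 = 17005 km.
On the circular orbit at r = 29700 km, v_c = √(μ/r) = 1.200 km/s.
Vis-viva on the transfer ellipse at r = 29700 km gives v_t = √[μ(2/r − 1/a_t)] = 0.6041 km/s.
Δv₂ = |v_t − v_c| = |0.6041 − 1.200| = 0.5959 km/s.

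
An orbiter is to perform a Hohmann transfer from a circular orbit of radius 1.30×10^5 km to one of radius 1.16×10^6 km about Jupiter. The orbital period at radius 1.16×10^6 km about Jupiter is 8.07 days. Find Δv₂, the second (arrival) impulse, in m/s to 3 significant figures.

Δv₂ = 5760 m/s

From Kepler's third law T² = 4π²r³/μ at r = 1.16×10^6 km, T = 8.07 days = 8.07 × 86400 s = 6.97248×10^5 s: μ = 4π²r³/T² = 1.26753×10^8 km³/s².
Semi-major axis of the transfer orbit: a_t = (1.300×10^5 + 1.160×10^6)/2 = 6.450×10^5 km.
Circular speed at r = 1.160×10^6 km: v_c = √(μ/r) = 10.453 km/s.
Vis-viva on the transfer ellipse at r = 1.160×10^6 km gives v_t = √[μ(2/r − 1/a_t)] = 4.6929 km/s.
Δv₂ = |v_t − v_c| = |4.6929 − 10.453| = 5.760 km/s.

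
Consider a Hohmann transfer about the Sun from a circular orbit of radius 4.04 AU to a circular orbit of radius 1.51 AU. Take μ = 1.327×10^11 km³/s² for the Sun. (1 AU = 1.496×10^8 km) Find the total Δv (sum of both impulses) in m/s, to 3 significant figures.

Δv = 8890 m/s

In km: r₁ = 4.04 × 1.496×10^8 = 6.04384×10^8 km; r₂ = 1.51 × 1.496×10^8 = 2.25896×10^8 km.
The Hohmann ellipse has a_t = (r₁ + r₂)/2 = 4.1514×10^8 km.
At r₁ the circular-orbit speed is v₁ = √(μ/r₁) = 14.8176 km/s.
On the transfer ellipse at r₁, vis-viva gives v_a = √[μ(2/r₁ − 1/a_t)] = 10.9304 km/s.
First burn Δv₁ = |v_a − v₁| = 3.887 km/s.
At r₂, v₂ = √(μ/r₂) = 24.237 km/s.
Transfer-orbit speed at r₂: v_p = √[μ(2/r₂ − 1/a_t)] = 29.244 km/s.
Second burn Δv₂ = |v₂ − v_p| = 5.007 km/s.
Total Δv = Δv₁ + Δv₂ = 8.894 km/s.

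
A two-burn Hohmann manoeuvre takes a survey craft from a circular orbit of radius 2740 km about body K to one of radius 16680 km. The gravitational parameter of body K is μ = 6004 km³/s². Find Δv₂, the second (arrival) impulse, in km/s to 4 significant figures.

Δv₂ = 0.2813 km/s

The Hohmann ellipse has a_t = (r₁ + r₂)/2 = 9710 km.
On the circular orbit at r = 16680 km, v_c = √(μ/r) = 0.6000 km/s.
Transfer-orbit speed at the same r (vis-viva, a = a_t): v_t = √[μ(2/r − 1/a_t)] = 0.3187 km/s.
Δv₂ = |v_t − v_c| = |0.3187 − 0.6000| = 0.2813 km/s.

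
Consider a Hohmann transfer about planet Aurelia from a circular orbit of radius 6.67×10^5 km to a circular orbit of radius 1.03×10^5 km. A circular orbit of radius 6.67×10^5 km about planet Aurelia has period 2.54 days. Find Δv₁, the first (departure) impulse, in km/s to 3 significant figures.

From Kepler's third law T² = 4π²r³/μ at r = 6.67×10^5 km, T = 2.54 days = 2.54 × 86400 s = 2.19456×10^5 s: μ = 4π²r³/T² = 2.43244×10^8 km³/s².
Semi-major axis of the transfer orbit: a_t = (6.670×10^5 + 1.030×10^5)/2 = 3.850×10^5 km.
Circular speed at r = 6.670×10^5 km: v_c = √(μ/r) = 19.0967 km/s.
Vis-viva on the transfer ellipse at r = 6.670×10^5 km gives v_t = √[μ(2/r − 1/a_t)] = 9.87749 km/s.
Δv₁ = |v_t − v_c| = |9.87749 − 19.0967| = 9.219 km/s.

Δv₁ = 9.22 km/s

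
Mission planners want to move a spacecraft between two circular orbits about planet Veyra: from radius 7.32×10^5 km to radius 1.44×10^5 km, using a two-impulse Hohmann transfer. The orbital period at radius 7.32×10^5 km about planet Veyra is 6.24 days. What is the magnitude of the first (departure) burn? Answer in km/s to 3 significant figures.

From Kepler's third law T² = 4π²r³/μ at r = 7.32×10^5 km, T = 6.24 days = 6.24 × 86400 s = 5.39136×10^5 s: μ = 4π²r³/T² = 5.32717×10^7 km³/s².
Transfer-ellipse semi-major axis a_t = (r₁ + r₂)/2 = (7.320×10^5 + 1.440×10^5)/2 = 4.380×10^5 km.
On the circular orbit at r = 7.320×10^5 km, v_c = √(μ/r) = 8.53086 km/s.
Vis-viva on the transfer ellipse at r = 7.320×10^5 km gives v_t = √[μ(2/r − 1/a_t)] = 4.89144 km/s.
Δv₁ = |v_t − v_c| = |4.89144 − 8.53086| = 3.639 km/s.

Δv₁ = 3.64 km/s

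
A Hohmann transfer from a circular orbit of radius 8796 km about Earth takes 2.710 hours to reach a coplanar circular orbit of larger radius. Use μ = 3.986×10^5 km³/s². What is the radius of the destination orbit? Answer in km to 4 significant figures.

Transfer time t = 2.710 hours = 9756 s, and t = π√(a_t³/μ).
So a_t = (μ t²/π²)^(1/3) = (3.986×10^5 × (9756)² / π²)^(1/3) = 15665 km.
Since a_t = (r₁ + r₂)/2, r₂ = 2a_t − r₁ = 2×15665 − 8796 = 22534 km.

r₂ = 22530 km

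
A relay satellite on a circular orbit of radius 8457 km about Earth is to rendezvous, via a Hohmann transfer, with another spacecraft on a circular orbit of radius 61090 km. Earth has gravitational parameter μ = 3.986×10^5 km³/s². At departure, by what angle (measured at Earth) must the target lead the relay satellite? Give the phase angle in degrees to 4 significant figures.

The Hohmann ellipse has a_t = (r₁ + r₂)/2 = 34773.5 km.
Transfer time t = π√(a_t³/μ) = 32270 s.
Target angular speed ω₂ = √(μ/r₂³) = 4.181×10^-5 rad/s.
Angle swept by the target during transfer: ω₂·t = 1.3492 rad = 77.30°.
The relay satellite traverses 180° on the transfer ellipse, so the target must lead by 180° − 77.30° = 102.7°.

φ = 102.7°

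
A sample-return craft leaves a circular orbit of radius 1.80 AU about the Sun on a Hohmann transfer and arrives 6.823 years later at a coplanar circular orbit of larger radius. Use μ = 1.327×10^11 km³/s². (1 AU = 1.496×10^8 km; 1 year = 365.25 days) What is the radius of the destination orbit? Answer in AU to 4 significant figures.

In km: r₁ = 1.80 × 1.496×10^8 = 2.6928×10^8 km.
Transfer time t = 6.823 years × 365.25 × 86400 s = 2.153175048×10^8 s, and t = π√(a_t³/μ).
So a_t = (μ t²/π²)^(1/3) = (1.327×10^11 × (2.153175048×10^8)² / π²)^(1/3) = 8.5423×10^8 km.
Since a_t = (r₁ + r₂)/2, r₂ = 2a_t − r₁ = 2×8.5423×10^8 − 2.6928×10^8 = 1.43918×10^9 km.
In AU: r₂ = 1.43918×10^9 / 1.496×10^8 = 9.620 AU.

r₂ = 9.620 AU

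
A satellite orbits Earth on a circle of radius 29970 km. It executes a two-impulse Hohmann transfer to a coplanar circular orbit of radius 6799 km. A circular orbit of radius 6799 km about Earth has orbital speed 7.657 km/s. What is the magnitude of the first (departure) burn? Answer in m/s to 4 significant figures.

From the circular-orbit relation v² = μ/r at r = 6799 km: μ = v²r = (7.657)² × 6799 = 3.98623×10^5 km³/s².
The Hohmann ellipse has a_t = (r₁ + r₂)/2 = 18384.5 km.
On the circular orbit at r = 29970 km, v_c = √(μ/r) = 3.647 km/s.
Transfer-orbit speed at the same r (vis-viva, a = a_t): v_t = √[μ(2/r − 1/a_t)] = 2.218 km/s.
Δv₁ = |v_t − v_c| = |2.218 − 3.647| = 1.429 km/s.

Δv₁ = 1429 m/s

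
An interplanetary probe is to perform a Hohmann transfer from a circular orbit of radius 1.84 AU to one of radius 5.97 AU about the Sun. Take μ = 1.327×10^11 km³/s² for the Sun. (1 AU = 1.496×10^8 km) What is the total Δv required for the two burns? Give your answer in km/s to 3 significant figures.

Δv = 9.01 km/s

In km: r₁ = 1.84 × 1.496×10^8 = 2.75264×10^8 km; r₂ = 5.97 × 1.496×10^8 = 8.93112×10^8 km.
Semi-major axis of the transfer orbit: a_t = (2.75264×10^8 + 8.93112×10^8)/2 = 5.84188×10^8 km.
Circular speed at r₁: v₁ = √(μ/r₁) = √(1.327×10^11/2.75264×10^8) = 21.956 km/s.
On the transfer ellipse at r₁, vis-viva gives v_p = √[μ(2/r₁ − 1/a_t)] = 27.148 km/s.
First burn Δv₁ = |v_p − v₁| = 5.192 km/s.
Circular speed at r₂: v₂ = √(μ/r₂) = 12.189 km/s.
Transfer-orbit speed at r₂: v_a = √[μ(2/r₂ − 1/a_t)] = 8.3672 km/s.
Second burn Δv₂ = |v₂ − v_a| = 3.822 km/s.
Δv = Δv₁ + Δv₂ = 5.192 + 3.822 = 9.014 km/s.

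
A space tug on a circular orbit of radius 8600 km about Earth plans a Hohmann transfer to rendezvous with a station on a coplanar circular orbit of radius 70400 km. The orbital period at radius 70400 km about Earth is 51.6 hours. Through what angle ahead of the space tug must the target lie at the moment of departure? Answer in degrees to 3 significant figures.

From Kepler's third law T² = 4π²r³/μ at r = 70400 km, T = 51.6 hours = 51.6 × 3600 s = 1.8576×10^5 s: μ = 4π²r³/T² = 3.99184×10^5 km³/s².
Transfer-ellipse semi-major axis a_t = (r₁ + r₂)/2 = (8600 + 70400)/2 = 39500 km.
The half-period of the transfer ellipse is t = π√(a_t³/μ) = 39040 s.
Target angular speed ω₂ = √(μ/r₂³) = 3.382×10^-5 rad/s.
Angle swept by the target during transfer: ω₂·t = 1.3203 rad = 75.65°.
The space tug traverses 180° on the transfer ellipse, so the target must lead by 180° − 75.65° = 104°.

φ = 104°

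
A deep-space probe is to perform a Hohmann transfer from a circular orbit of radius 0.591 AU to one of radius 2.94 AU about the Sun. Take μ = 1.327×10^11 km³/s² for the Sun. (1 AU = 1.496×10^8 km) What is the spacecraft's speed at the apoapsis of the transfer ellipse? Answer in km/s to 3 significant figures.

In km: r₁ = 0.591 × 1.496×10^8 = 8.84136×10^7 km; r₂ = 2.94 × 1.496×10^8 = 4.39824×10^8 km.
The Hohmann ellipse has a_t = (r₁ + r₂)/2 = 2.641188×10^8 km.
At apoapsis, r = 4.39824×10^8 km.
Applying v² = μ(2/r − 1/a_t): v = 10.05 km/s.

v = 10.0 km/s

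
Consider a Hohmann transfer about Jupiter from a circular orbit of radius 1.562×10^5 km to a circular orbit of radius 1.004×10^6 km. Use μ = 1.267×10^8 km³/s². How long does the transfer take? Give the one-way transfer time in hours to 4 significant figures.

t = 34.25 hours

Semi-major axis of the transfer orbit: a_t = (1.562×10^5 + 1.004×10^6)/2 = 5.801×10^5 km.
By Kepler's third law the transfer-orbit period is T = 2π√(a_t³/μ), so t = T/2 = 1.233×10^5 s.
Converting: 1.233×10^5 s ÷ 3600 s/hour = 34.25 hours.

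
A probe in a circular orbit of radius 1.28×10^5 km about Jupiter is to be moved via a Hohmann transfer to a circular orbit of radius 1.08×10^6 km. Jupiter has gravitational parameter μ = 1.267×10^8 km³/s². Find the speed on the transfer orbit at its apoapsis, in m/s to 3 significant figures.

v = 4990 m/s

Semi-major axis of the transfer orbit: a_t = (1.280×10^5 + 1.080×10^6)/2 = 6.040×10^5 km.
At apoapsis, r = 1.080×10^6 km.
Applying v² = μ(2/r − 1/a_t): v = 4.986 km/s.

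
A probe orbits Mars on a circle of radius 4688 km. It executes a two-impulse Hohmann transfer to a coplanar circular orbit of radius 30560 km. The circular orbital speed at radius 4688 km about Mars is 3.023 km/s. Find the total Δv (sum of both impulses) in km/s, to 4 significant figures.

From the circular-orbit relation v² = μ/r at r = 4688 km: μ = v²r = (3.023)² × 4688 = 42841.4 km³/s².
The Hohmann ellipse has a_t = (r₁ + r₂)/2 = 17624 km.
Circular speed at r₁: v₁ = √(μ/r₁) = √(42841.4/4688) = 3.0230 km/s.
On the transfer ellipse at r₁, vis-viva equation gives v_p = √[μ(2/r₁ − 1/a_t)] = 3.9807 km/s.
First burn Δv₁ = |v_p − v₁| = 0.9577 km/s.
Circular speed at r₂: v₂ = √(μ/r₂) = 1.18401 km/s.
Transfer-orbit speed at r₂: v_a = √[μ(2/r₂ − 1/a_t)] = 0.610656 km/s.
Second burn Δv₂ = |v₂ − v_a| = 0.5734 km/s.
Δv = Δv₁ + Δv₂ = 0.9577 + 0.5734 = 1.531 km/s.

Δv = 1.531 km/s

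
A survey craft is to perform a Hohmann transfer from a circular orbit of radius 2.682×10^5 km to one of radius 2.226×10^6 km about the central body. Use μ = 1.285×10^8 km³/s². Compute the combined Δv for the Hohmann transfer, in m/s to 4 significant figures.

The Hohmann ellipse has a_t = (r₁ + r₂)/2 = 1.2471×10^6 km.
At r₁ the circular-orbit speed is v₁ = √(μ/r₁) = 21.889 km/s.
On the transfer ellipse at r₁, v² = μ(2/r − 1/a) gives v_p = √[μ(2/r₁ − 1/a_t)] = 29.244 km/s.
First burn Δv₁ = |v_p − v₁| = 7.355 km/s.
At r₂, v₂ = √(μ/r₂) = 7.5978 km/s.
Transfer-orbit speed at r₂: v_a = √[μ(2/r₂ − 1/a_t)] = 3.5234 km/s.
Second burn Δv₂ = |v₂ − v_a| = 4.074 km/s.
Total Δv = Δv₁ + Δv₂ = 11.43 km/s.

Δv = 11430 m/s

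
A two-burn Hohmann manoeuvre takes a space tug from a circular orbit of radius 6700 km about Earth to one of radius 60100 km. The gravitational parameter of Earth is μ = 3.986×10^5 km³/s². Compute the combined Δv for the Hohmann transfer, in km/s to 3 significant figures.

Δv = 4.06 km/s

Transfer-ellipse semi-major axis a_t = (r₁ + r₂)/2 = (6700 + 60100)/2 = 33400 km.
At r₁ the circular-orbit speed is v₁ = √(μ/r₁) = 7.71314 km/s.
On the transfer ellipse at r₁, vis-viva equation gives v_p = √[μ(2/r₁ − 1/a_t)] = 10.3465 km/s.
First burn Δv₁ = |v_p − v₁| = 2.633 km/s.
Circular speed at r₂: v₂ = √(μ/r₂) = 2.575 km/s.
Transfer-orbit speed at r₂: v_a = √[μ(2/r₂ − 1/a_t)] = 1.153 km/s.
Second burn Δv₂ = |v₂ − v_a| = 1.422 km/s.
Δv = Δv₁ + Δv₂ = 2.633 + 1.422 = 4.055 km/s.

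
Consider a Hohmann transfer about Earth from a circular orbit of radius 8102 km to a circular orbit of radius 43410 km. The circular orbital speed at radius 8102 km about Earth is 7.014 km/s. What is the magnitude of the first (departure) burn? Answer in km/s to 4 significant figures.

Δv₁ = 2.092 km/s

From the circular-orbit relation v² = μ/r at r = 8102 km: μ = v²r = (7.014)² × 8102 = 3.98588×10^5 km³/s².
Semi-major axis of the transfer orbit: a_t = (8102 + 43410)/2 = 25756 km.
Circular speed at r = 8102 km: v_c = √(μ/r) = 7.014 km/s.
Transfer-orbit speed at the same r (vis-viva, a = a_t): v_t = √[μ(2/r − 1/a_t)] = 9.106 km/s.
Δv₁ = |v_t − v_c| = |9.106 − 7.014| = 2.092 km/s.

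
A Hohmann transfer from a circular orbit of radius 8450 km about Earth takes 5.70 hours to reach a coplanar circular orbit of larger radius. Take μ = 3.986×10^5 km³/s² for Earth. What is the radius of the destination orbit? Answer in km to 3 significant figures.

Transfer time t = 5.70 hours = 20520 s, and t = π√(a_t³/μ).
So a_t = (μ t²/π²)^(1/3) = (3.986×10^5 × (20520)² / π²)^(1/3) = 25716 km.
Since a_t = (r₁ + r₂)/2, r₂ = 2a_t − r₁ = 2×25716 − 8450 = 42982 km.

r₂ = 43000 km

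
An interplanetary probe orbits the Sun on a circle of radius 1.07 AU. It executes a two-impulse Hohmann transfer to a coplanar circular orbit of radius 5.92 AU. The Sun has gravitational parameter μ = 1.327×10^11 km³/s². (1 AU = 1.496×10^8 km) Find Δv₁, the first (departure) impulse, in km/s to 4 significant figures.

Δv₁ = 8.680 km/s

In km: r₁ = 1.07 × 1.496×10^8 = 1.60072×10^8 km; r₂ = 5.92 × 1.496×10^8 = 8.85632×10^8 km.
The Hohmann ellipse has a_t = (r₁ + r₂)/2 = 5.22852×10^8 km.
On the circular orbit at r = 1.60072×10^8 km, v_c = √(μ/r) = 28.79 km/s.
Transfer-orbit speed at the same r (vis-viva, a = a_t): v_t = √[μ(2/r − 1/a_t)] = 37.47 km/s.
Δv₁ = |v_t − v_c| = |37.47 − 28.79| = 8.680 km/s.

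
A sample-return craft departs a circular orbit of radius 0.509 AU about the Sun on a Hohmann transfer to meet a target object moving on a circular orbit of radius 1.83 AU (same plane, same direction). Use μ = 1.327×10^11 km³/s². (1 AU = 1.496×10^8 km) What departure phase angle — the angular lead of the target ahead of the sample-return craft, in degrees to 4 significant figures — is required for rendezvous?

φ = 88.04°

In km: r₁ = 0.509 × 1.496×10^8 = 7.61464×10^7 km; r₂ = 1.83 × 1.496×10^8 = 2.73768×10^8 km.
Transfer-ellipse semi-major axis a_t = (r₁ + r₂)/2 = (7.61464×10^7 + 2.73768×10^8)/2 = 1.749572×10^8 km.
Transfer time t = π√(a_t³/μ) = 1.996×10^7 s.
Target angular speed ω₂ = √(μ/r₂³) = 8.042×10^-8 rad/s.
Angle swept by the target during transfer: ω₂·t = 1.605 rad = 91.96°.
Arrival is 180° from departure on the ellipse, so φ = 180° − 91.96° = 88.04°.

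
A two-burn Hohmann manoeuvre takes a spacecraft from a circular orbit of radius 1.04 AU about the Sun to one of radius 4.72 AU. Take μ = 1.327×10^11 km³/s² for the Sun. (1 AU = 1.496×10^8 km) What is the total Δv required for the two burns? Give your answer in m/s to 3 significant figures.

Δv = 13700 m/s

In km: r₁ = 1.04 × 1.496×10^8 = 1.55584×10^8 km; r₂ = 4.72 × 1.496×10^8 = 7.06112×10^8 km.
The Hohmann ellipse has a_t = (r₁ + r₂)/2 = 4.30848×10^8 km.
Circular speed at r₁: v₁ = √(μ/r₁) = √(1.327×10^11/1.55584×10^8) = 29.205 km/s.
On the transfer ellipse at r₁, vis-viva gives v_p = √[μ(2/r₁ − 1/a_t)] = 37.388 km/s.
First burn Δv₁ = |v_p − v₁| = 8.183 km/s.
At r₂, v₂ = √(μ/r₂) = 13.709 km/s.
Transfer-orbit speed at r₂: v_a = √[μ(2/r₂ − 1/a_t)] = 8.2379 km/s.
Second burn Δv₂ = |v₂ − v_a| = 5.471 km/s.
Total Δv = Δv₁ + Δv₂ = 13.65 km/s.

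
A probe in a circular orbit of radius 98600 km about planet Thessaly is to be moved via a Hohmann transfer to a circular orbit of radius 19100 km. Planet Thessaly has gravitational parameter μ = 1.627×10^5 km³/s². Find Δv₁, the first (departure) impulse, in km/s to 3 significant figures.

Δv₁ = 0.553 km/s

The Hohmann ellipse has a_t = (r₁ + r₂)/2 = 58850 km.
Circular speed at r = 98600 km: v_c = √(μ/r) = 1.2846 km/s.
Transfer-orbit speed at the same r (vis-viva, a = a_t): v_t = √[μ(2/r − 1/a_t)] = 0.73181 km/s.
Δv₁ = |v_t − v_c| = |0.73181 − 1.2846| = 0.5528 km/s.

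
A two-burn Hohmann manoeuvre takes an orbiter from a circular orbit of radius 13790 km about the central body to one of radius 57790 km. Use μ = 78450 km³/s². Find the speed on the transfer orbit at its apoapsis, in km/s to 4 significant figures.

v = 0.7232 km/s

The Hohmann ellipse has a_t = (r₁ + r₂)/2 = 35790 km.
The apoapsis of the transfer ellipse is at r = 57790 km.
Applying v² = μ(2/r − 1/a_t): v = 0.7232 km/s.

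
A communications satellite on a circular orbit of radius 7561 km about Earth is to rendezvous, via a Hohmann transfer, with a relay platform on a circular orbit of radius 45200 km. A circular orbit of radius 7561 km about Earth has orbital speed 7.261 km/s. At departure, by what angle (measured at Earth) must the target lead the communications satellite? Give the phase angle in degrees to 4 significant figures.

From the circular-orbit relation v² = μ/r at r = 7561 km: μ = v²r = (7.261)² × 7561 = 3.98632×10^5 km³/s².
Semi-major axis of the transfer orbit: a_t = (7561 + 45200)/2 = 26380.5 km.
The half-period of the transfer ellipse is t = π√(a_t³/μ) = 21320 s.
The target's mean motion on its circular orbit is ω₂ = √(μ/r₂³) = 6.5702×10^-5 rad/s.
Angle swept by the target during transfer: ω₂·t = 1.4008 rad = 80.26°.
Arrival is 180° from departure on the ellipse, so φ = 180° − 80.26° = 99.74°.

φ = 99.74°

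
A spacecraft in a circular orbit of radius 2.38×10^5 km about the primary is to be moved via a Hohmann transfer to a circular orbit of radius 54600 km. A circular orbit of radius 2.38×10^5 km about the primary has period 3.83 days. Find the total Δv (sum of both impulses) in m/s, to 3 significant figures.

Δv = 4360 m/s

From Kepler's third law T² = 4π²r³/μ at r = 2.38×10^5 km, T = 3.83 days = 3.83 × 86400 s = 3.30912×10^5 s: μ = 4π²r³/T² = 4.86033×10^6 km³/s².
Transfer-ellipse semi-major axis a_t = (r₁ + r₂)/2 = (2.380×10^5 + 54600)/2 = 1.463×10^5 km.
At r₁ the circular-orbit speed is v₁ = √(μ/r₁) = 4.519 km/s.
On the transfer ellipse at r₁, vis-viva equation gives v_a = √[μ(2/r₁ − 1/a_t)] = 2.761 km/s.
First burn Δv₁ = |v_a − v₁| = 1.758 km/s.
Circular speed at r₂: v₂ = √(μ/r₂) = 9.4349 km/s.
Transfer-orbit speed at r₂: v_p = √[μ(2/r₂ − 1/a_t)] = 12.034 km/s.
Second burn Δv₂ = |v₂ − v_p| = 2.599 km/s.
Total Δv = Δv₁ + Δv₂ = 4.357 km/s.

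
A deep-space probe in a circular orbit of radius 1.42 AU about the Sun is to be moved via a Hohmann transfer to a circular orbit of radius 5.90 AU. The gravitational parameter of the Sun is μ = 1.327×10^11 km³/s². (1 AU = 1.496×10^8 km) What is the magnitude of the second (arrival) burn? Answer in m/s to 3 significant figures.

In km: r₁ = 1.42 × 1.496×10^8 = 2.12432×10^8 km; r₂ = 5.90 × 1.496×10^8 = 8.8264×10^8 km.
Semi-major axis of the transfer orbit: a_t = (2.12432×10^8 + 8.8264×10^8)/2 = 5.47536×10^8 km.
On the circular orbit at r = 8.8264×10^8 km, v_c = √(μ/r) = 12.2615 km/s.
Transfer-orbit speed at the same r (vis-viva, a = a_t): v_t = √[μ(2/r − 1/a_t)] = 7.63743 km/s.
Δv₂ = |v_t − v_c| = |7.63743 − 12.2615| = 4.624 km/s.

Δv₂ = 4620 m/s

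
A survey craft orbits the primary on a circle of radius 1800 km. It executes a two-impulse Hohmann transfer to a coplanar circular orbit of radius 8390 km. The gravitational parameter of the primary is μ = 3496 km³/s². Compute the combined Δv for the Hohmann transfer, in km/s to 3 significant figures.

Semi-major axis of the transfer orbit: a_t = (1800 + 8390)/2 = 5095 km.
At r₁ the circular-orbit speed is v₁ = √(μ/r₁) = 1.393636 km/s.
On the transfer ellipse at r₁, vis-viva gives v_p = √[μ(2/r₁ − 1/a_t)] = 1.788374 km/s.
First burn Δv₁ = |v_p − v₁| = 0.39474 km/s.
Circular speed at r₂: v₂ = √(μ/r₂) = 0.64551 km/s.
Transfer-orbit speed at r₂: v_a = √[μ(2/r₂ − 1/a_t)] = 0.38368 km/s.
Second burn Δv₂ = |v₂ − v_a| = 0.26183 km/s.
Total Δv = Δv₁ + Δv₂ = 0.6566 km/s.

Δv = 0.657 km/s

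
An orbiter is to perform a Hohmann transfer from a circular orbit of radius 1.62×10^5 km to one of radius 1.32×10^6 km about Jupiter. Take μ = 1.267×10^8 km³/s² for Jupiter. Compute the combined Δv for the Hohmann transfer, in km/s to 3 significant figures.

Δv = 14.6 km/s

Semi-major axis of the transfer orbit: a_t = (1.620×10^5 + 1.320×10^6)/2 = 7.410×10^5 km.
At r₁ the circular-orbit speed is v₁ = √(μ/r₁) = 27.97 km/s.
On the transfer ellipse at r₁, v² = μ(2/r − 1/a) gives v_p = √[μ(2/r₁ − 1/a_t)] = 37.33 km/s.
First burn Δv₁ = |v_p − v₁| = 9.360 km/s.
Circular speed at r₂: v₂ = √(μ/r₂) = 9.797 km/s.
Transfer-orbit speed at r₂: v_a = √[μ(2/r₂ − 1/a_t)] = 4.581 km/s.
Second burn Δv₂ = |v₂ − v_a| = 5.216 km/s.
Δv = Δv₁ + Δv₂ = 9.360 + 5.216 = 14.58 km/s.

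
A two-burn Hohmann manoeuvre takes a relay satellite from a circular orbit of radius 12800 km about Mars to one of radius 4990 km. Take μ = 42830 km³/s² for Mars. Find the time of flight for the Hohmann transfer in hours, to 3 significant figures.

t = 3.54 hours

Transfer-ellipse semi-major axis a_t = (r₁ + r₂)/2 = (12800 + 4990)/2 = 8895 km.
By Kepler's third law the transfer-orbit period is T = 2π√(a_t³/μ), so t = T/2 = 12730 s.
Converting: 12730 s ÷ 3600 s/hour = 3.54 hours.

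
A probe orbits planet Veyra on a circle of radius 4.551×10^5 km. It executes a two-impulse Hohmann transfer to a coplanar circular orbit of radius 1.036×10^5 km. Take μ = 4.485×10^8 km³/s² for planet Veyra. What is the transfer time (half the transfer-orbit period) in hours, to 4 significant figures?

Semi-major axis of the transfer orbit: a_t = (4.551×10^5 + 1.036×10^5)/2 = 2.7935×10^5 km.
Transfer time t = π√(a_t³/μ) = π√((2.7935×10^5)³ / 4.485×10^8) = 21902 s.
Converting: 21902 s ÷ 3600 s/hour = 6.084 hours.

t = 6.084 hours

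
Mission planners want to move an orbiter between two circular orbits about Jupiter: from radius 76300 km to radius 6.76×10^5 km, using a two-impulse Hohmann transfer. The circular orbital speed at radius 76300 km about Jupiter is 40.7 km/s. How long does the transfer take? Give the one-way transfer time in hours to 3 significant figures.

t = 17.9 hours

From the circular-orbit relation v² = μ/r at r = 76300 km: μ = v²r = (40.7)² × 76300 = 1.26390×10^8 km³/s².
Semi-major axis of the transfer orbit: a_t = (76300 + 6.760×10^5)/2 = 3.7615×10^5 km.
By Kepler's third law the transfer-orbit period is T = 2π√(a_t³/μ), so t = T/2 = 64470 s.
Converting: 64470 s ÷ 3600 s/hour = 17.9 hours.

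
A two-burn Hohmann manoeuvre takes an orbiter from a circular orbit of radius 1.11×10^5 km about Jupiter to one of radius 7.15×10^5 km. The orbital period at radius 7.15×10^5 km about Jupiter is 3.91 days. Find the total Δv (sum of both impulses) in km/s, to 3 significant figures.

From Kepler's third law T² = 4π²r³/μ at r = 7.15×10^5 km, T = 3.91 days = 3.91 × 86400 s = 3.37824×10^5 s: μ = 4π²r³/T² = 1.26444×10^8 km³/s².
Transfer-ellipse semi-major axis a_t = (r₁ + r₂)/2 = (1.110×10^5 + 7.150×10^5)/2 = 4.130×10^5 km.
At r₁ the circular-orbit speed is v₁ = √(μ/r₁) = 33.75 km/s.
Transfer-orbit speed at r₁ (vis-viva): v_p = √[μ(2/r₁ − 1/a_t)] = 44.41 km/s.
First burn Δv₁ = |v_p − v₁| = 10.66 km/s.
Circular speed at r₂: v₂ = √(μ/r₂) = 13.298 km/s.
Transfer-orbit speed at r₂: v_a = √[μ(2/r₂ − 1/a_t)] = 6.8942 km/s.
Second burn Δv₂ = |v₂ − v_a| = 6.404 km/s.
Total Δv = Δv₁ + Δv₂ = 17.06 km/s.

Δv = 17.1 km/s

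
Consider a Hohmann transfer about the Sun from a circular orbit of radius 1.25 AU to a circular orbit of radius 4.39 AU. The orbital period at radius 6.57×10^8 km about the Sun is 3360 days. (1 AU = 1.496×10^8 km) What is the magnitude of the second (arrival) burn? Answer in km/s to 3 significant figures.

Δv₂ = 4.75 km/s

From Kepler's third law T² = 4π²r³/μ at r = 6.57×10^8 km, T = 3360 days = 3360 × 86400 s = 2.90304×10^8 s: μ = 4π²r³/T² = 1.32846×10^11 km³/s².
In km: r₁ = 1.25 × 1.496×10^8 = 1.870×10^8 km; r₂ = 4.39 × 1.496×10^8 = 6.56744×10^8 km.
The Hohmann ellipse has a_t = (r₁ + r₂)/2 = 4.21872×10^8 km.
Circular speed at r = 6.56744×10^8 km: v_c = √(μ/r) = 14.2225 km/s.
Transfer-orbit speed at the same r (vis-viva, a = a_t): v_t = √[μ(2/r − 1/a_t)] = 9.46907 km/s.
Δv₂ = |v_t − v_c| = |9.46907 − 14.2225| = 4.753 km/s.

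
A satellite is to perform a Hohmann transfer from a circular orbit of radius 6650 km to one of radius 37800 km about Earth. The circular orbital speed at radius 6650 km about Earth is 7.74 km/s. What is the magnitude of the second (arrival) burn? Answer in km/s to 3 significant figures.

From the circular-orbit relation v² = μ/r at r = 6650 km: μ = v²r = (7.74)² × 6650 = 3.98386×10^5 km³/s².
Semi-major axis of the transfer orbit: a_t = (6650 + 37800)/2 = 22225 km.
On the circular orbit at r = 37800 km, v_c = √(μ/r) = 3.2464 km/s.
Transfer-orbit speed at the same r (vis-viva, a = a_t): v_t = √[μ(2/r − 1/a_t)] = 1.7758 km/s.
Δv₂ = |v_t − v_c| = |1.7758 − 3.2464| = 1.471 km/s.

Δv₂ = 1.47 km/s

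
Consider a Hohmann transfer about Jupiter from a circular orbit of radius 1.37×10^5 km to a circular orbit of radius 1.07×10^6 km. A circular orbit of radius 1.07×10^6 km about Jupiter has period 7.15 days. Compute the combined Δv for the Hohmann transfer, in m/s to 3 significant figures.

Δv = 15800 m/s

From Kepler's third law T² = 4π²r³/μ at r = 1.07×10^6 km, T = 7.15 days = 7.15 × 86400 s = 6.1776×10^5 s: μ = 4π²r³/T² = 1.26728×10^8 km³/s².
Transfer-ellipse semi-major axis a_t = (r₁ + r₂)/2 = (1.370×10^5 + 1.070×10^6)/2 = 6.035×10^5 km.
At r₁ the circular-orbit speed is v₁ = √(μ/r₁) = 30.414 km/s.
Transfer-orbit speed at r₁ (v² = μ(2/r − 1/a)): v_p = √[μ(2/r₁ − 1/a_t)] = 40.498 km/s.
First burn Δv₁ = |v_p − v₁| = 10.08 km/s.
Circular speed at r₂: v₂ = √(μ/r₂) = 10.883 km/s.
Transfer-orbit speed at r₂: v_a = √[μ(2/r₂ − 1/a_t)] = 5.1852 km/s.
Second burn Δv₂ = |v₂ − v_a| = 5.698 km/s.
Total Δv = Δv₁ + Δv₂ = 15.78 km/s.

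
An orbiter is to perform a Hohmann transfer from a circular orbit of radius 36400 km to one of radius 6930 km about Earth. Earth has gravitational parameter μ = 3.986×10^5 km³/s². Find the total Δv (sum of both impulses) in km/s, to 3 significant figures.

Δv = 3.68 km/s

The Hohmann ellipse has a_t = (r₁ + r₂)/2 = 21665 km.
At r₁ the circular-orbit speed is v₁ = √(μ/r₁) = 3.3092 km/s.
Transfer-orbit speed at r₁ (vis-viva equation): v_a = √[μ(2/r₁ − 1/a_t)] = 1.8716 km/s.
First burn Δv₁ = |v_a − v₁| = 1.438 km/s.
Circular speed at r₂: v₂ = √(μ/r₂) = 7.584 km/s.
Transfer-orbit speed at r₂: v_p = √[μ(2/r₂ − 1/a_t)] = 9.830 km/s.
Second burn Δv₂ = |v₂ − v_p| = 2.246 km/s.
Total Δv = Δv₁ + Δv₂ = 3.684 km/s.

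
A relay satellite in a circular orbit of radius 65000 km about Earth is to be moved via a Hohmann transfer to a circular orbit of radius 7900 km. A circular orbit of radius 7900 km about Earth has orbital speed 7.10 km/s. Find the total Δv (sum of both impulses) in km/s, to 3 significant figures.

From the circular-orbit relation v² = μ/r at r = 7900 km: μ = v²r = (7.10)² × 7900 = 3.98239×10^5 km³/s².
Transfer-ellipse semi-major axis a_t = (r₁ + r₂)/2 = (65000 + 7900)/2 = 36450 km.
At r₁ the circular-orbit speed is v₁ = √(μ/r₁) = 2.475 km/s.
On the transfer ellipse at r₁, vis-viva equation gives v_a = √[μ(2/r₁ − 1/a_t)] = 1.152 km/s.
First burn Δv₁ = |v_a − v₁| = 1.323 km/s.
At r₂, v₂ = √(μ/r₂) = 7.100 km/s.
Transfer-orbit speed at r₂: v_p = √[μ(2/r₂ − 1/a_t)] = 9.481 km/s.
Second burn Δv₂ = |v₂ − v_p| = 2.381 km/s.
Δv = Δv₁ + Δv₂ = 1.323 + 2.381 = 3.704 km/s.

Δv = 3.70 km/s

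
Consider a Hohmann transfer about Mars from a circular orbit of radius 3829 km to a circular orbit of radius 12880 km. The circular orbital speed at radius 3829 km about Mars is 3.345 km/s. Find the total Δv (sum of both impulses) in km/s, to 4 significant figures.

Δv = 1.397 km/s

From the circular-orbit relation v² = μ/r at r = 3829 km: μ = v²r = (3.345)² × 3829 = 42842.8 km³/s².
Semi-major axis of the transfer orbit: a_t = (3829 + 12880)/2 = 8354.5 km.
Circular speed at r₁: v₁ = √(μ/r₁) = √(42842.8/3829) = 3.3450 km/s.
On the transfer ellipse at r₁, vis-viva equation gives v_p = √[μ(2/r₁ − 1/a_t)] = 4.1533 km/s.
First burn Δv₁ = |v_p − v₁| = 0.8083 km/s.
Circular speed at r₂: v₂ = √(μ/r₂) = 1.8238 km/s.
Transfer-orbit speed at r₂: v_a = √[μ(2/r₂ − 1/a_t)] = 1.2347 km/s.
Second burn Δv₂ = |v₂ − v_a| = 0.5891 km/s.
Total Δv = Δv₁ + Δv₂ = 1.397 km/s.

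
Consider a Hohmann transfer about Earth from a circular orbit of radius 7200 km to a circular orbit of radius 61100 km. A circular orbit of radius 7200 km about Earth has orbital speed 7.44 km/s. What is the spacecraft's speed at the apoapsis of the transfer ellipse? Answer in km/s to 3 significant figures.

v = 1.17 km/s

From the circular-orbit relation v² = μ/r at r = 7200 km: μ = v²r = (7.44)² × 7200 = 3.98546×10^5 km³/s².
Transfer-ellipse semi-major axis a_t = (r₁ + r₂)/2 = (7200 + 61100)/2 = 34150 km.
The apoapsis of the transfer ellipse is at r = 61100 km.
From the vis-viva equation, v = √[μ(2/r − 1/a_t)] = 1.173 km/s.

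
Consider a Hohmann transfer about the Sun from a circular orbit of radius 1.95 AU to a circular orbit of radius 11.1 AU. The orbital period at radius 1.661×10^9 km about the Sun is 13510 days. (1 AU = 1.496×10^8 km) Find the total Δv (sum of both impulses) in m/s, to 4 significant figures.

Δv = 10550 m/s

From Kepler's third law T² = 4π²r³/μ at r = 1.661×10^9 km, T = 13510 days = 13510 × 86400 s = 1.167264×10^9 s: μ = 4π²r³/T² = 1.32779×10^11 km³/s².
In km: r₁ = 1.95 × 1.496×10^8 = 2.9172×10^8 km; r₂ = 11.1 × 1.496×10^8 = 1.66056×10^9 km.
Semi-major axis of the transfer orbit: a_t = (2.9172×10^8 + 1.66056×10^9)/2 = 9.7614×10^8 km.
At r₁ the circular-orbit speed is v₁ = √(μ/r₁) = 21.334 km/s.
Transfer-orbit speed at r₁ (vis-viva): v_p = √[μ(2/r₁ − 1/a_t)] = 27.826 km/s.
First burn Δv₁ = |v_p − v₁| = 6.492 km/s.
At r₂, v₂ = √(μ/r₂) = 8.942 km/s.
Transfer-orbit speed at r₂: v_a = √[μ(2/r₂ − 1/a_t)] = 4.888 km/s.
Second burn Δv₂ = |v₂ − v_a| = 4.054 km/s.
Δv = Δv₁ + Δv₂ = 6.492 + 4.054 = 10.55 km/s.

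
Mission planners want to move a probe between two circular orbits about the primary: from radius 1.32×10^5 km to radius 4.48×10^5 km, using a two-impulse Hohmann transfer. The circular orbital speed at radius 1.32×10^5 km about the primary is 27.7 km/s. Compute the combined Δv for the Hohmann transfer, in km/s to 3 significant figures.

Δv = 11.6 km/s

From the circular-orbit relation v² = μ/r at r = 1.32×10^5 km: μ = v²r = (27.7)² × 1.32×10^5 = 1.01282×10^8 km³/s².
The Hohmann ellipse has a_t = (r₁ + r₂)/2 = 2.900×10^5 km.
Circular speed at r₁: v₁ = √(μ/r₁) = √(1.01282×10^8/1.320×10^5) = 27.700 km/s.
Transfer-orbit speed at r₁ (v² = μ(2/r − 1/a)): v_p = √[μ(2/r₁ − 1/a_t)] = 34.429 km/s.
First burn Δv₁ = |v_p − v₁| = 6.729 km/s.
Circular speed at r₂: v₂ = √(μ/r₂) = 15.036 km/s.
Transfer-orbit speed at r₂: v_a = √[μ(2/r₂ − 1/a_t)] = 10.144 km/s.
Second burn Δv₂ = |v₂ − v_a| = 4.892 km/s.
Δv = Δv₁ + Δv₂ = 6.729 + 4.892 = 11.62 km/s.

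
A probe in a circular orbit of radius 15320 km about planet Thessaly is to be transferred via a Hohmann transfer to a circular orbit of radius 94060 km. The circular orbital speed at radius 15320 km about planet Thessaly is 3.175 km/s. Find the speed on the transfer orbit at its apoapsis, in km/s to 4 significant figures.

From the circular-orbit relation v² = μ/r at r = 15320 km: μ = v²r = (3.175)² × 15320 = 1.54435×10^5 km³/s².
The Hohmann ellipse has a_t = (r₁ + r₂)/2 = 54690 km.
At apoapsis, r = 94060 km.
Applying v² = μ(2/r − 1/a_t): v = 0.6782 km/s.

v = 0.6782 km/s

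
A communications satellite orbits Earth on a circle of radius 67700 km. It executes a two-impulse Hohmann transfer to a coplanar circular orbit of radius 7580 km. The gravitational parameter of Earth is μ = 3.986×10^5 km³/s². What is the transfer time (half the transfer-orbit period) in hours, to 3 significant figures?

Semi-major axis of the transfer orbit: a_t = (67700 + 7580)/2 = 37640 km.
Transfer time t = π√(a_t³/μ) = π√((37640)³ / 3.986×10^5) = 36340 s.
Converting: 36340 s ÷ 3600 s/hour = 10.1 hours.

t = 10.1 hours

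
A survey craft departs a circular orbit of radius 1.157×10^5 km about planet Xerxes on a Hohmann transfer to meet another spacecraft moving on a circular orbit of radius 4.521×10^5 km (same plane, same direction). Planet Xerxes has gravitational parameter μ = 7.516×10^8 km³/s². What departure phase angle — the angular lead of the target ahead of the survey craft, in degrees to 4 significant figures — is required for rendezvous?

The Hohmann ellipse has a_t = (r₁ + r₂)/2 = 2.839×10^5 km.
The half-period of the transfer ellipse is t = π√(a_t³/μ) = 17334 s.
Target angular speed ω₂ = √(μ/r₂³) = 9.0187×10^-5 rad/s.
Angle swept by the target during transfer: ω₂·t = 1.5633 rad = 89.57°.
The survey craft traverses 180° on the transfer ellipse, so the target must lead by 180° − 89.57° = 90.43°.

φ = 90.43°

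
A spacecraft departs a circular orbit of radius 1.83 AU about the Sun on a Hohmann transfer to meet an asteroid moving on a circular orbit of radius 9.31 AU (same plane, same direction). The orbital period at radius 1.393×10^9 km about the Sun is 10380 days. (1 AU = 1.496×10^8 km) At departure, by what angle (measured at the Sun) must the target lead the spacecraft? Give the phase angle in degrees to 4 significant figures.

From Kepler's third law T² = 4π²r³/μ at r = 1.393×10^9 km, T = 10380 days = 10380 × 86400 s = 8.96832×10^8 s: μ = 4π²r³/T² = 1.32676×10^11 km³/s².
In km: r₁ = 1.83 × 1.496×10^8 = 2.73768×10^8 km; r₂ = 9.31 × 1.496×10^8 = 1.392776×10^9 km.
Transfer-ellipse semi-major axis a_t = (r₁ + r₂)/2 = (2.73768×10^8 + 1.392776×10^9)/2 = 8.33272×10^8 km.
Transfer time t = π√(a_t³/μ) = 2.0746×10^8 s.
The target's mean motion on its circular orbit is ω₂ = √(μ/r₂³) = 7.0077×10^-9 rad/s.
Angle swept by the target during transfer: ω₂·t = 1.4538 rad = 83.30°.
Arrival is 180° from departure on the ellipse, so φ = 180° − 83.30° = 96.70°.

φ = 96.70°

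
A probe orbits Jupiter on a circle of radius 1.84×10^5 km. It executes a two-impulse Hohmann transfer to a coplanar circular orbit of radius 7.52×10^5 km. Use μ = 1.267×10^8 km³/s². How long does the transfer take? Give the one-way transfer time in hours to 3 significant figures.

t = 24.8 hours

The Hohmann ellipse has a_t = (r₁ + r₂)/2 = 4.680×10^5 km.
Half the transfer-orbit period gives t = π√(a_t³/μ) = 89360 s.
Converting: 89360 s ÷ 3600 s/hour = 24.8 hours.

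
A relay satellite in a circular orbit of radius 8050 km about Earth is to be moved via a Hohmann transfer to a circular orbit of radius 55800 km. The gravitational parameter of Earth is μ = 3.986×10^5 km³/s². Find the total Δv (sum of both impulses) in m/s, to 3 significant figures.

Δv = 3600 m/s

The Hohmann ellipse has a_t = (r₁ + r₂)/2 = 31925 km.
At r₁ the circular-orbit speed is v₁ = √(μ/r₁) = 7.037 km/s.
On the transfer ellipse at r₁, vis-viva gives v_p = √[μ(2/r₁ − 1/a_t)] = 9.303 km/s.
First burn Δv₁ = |v_p − v₁| = 2.266 km/s.
Circular speed at r₂: v₂ = √(μ/r₂) = 2.673 km/s.
Transfer-orbit speed at r₂: v_a = √[μ(2/r₂ − 1/a_t)] = 1.342 km/s.
Second burn Δv₂ = |v₂ − v_a| = 1.331 km/s.
Total Δv = Δv₁ + Δv₂ = 3.597 km/s.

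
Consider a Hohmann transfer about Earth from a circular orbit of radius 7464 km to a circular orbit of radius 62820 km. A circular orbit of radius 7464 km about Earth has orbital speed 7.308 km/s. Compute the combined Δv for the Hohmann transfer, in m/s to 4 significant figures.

From the circular-orbit relation v² = μ/r at r = 7464 km: μ = v²r = (7.308)² × 7464 = 3.98629×10^5 km³/s².
Semi-major axis of the transfer orbit: a_t = (7464 + 62820)/2 = 35142 km.
Circular speed at r₁: v₁ = √(μ/r₁) = √(3.98629×10^5/7464) = 7.308 km/s.
Transfer-orbit speed at r₁ (vis-viva): v_p = √[μ(2/r₁ − 1/a_t)] = 9.771 km/s.
First burn Δv₁ = |v_p − v₁| = 2.463 km/s.
At r₂, v₂ = √(μ/r₂) = 2.519 km/s.
Transfer-orbit speed at r₂: v_a = √[μ(2/r₂ − 1/a_t)] = 1.161 km/s.
Second burn Δv₂ = |v₂ − v_a| = 1.358 km/s.
Δv = Δv₁ + Δv₂ = 2.463 + 1.358 = 3.821 km/s.

Δv = 3821 m/s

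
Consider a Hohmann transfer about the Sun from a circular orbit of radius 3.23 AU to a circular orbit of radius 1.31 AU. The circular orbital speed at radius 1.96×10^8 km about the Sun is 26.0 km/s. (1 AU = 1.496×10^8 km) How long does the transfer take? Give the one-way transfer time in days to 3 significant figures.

t = 625 days

From the circular-orbit relation v² = μ/r at r = 1.96×10^8 km: μ = v²r = (26.0)² × 1.96×10^8 = 1.32496×10^11 km³/s².
In km: r₁ = 3.23 × 1.496×10^8 = 4.83208×10^8 km; r₂ = 1.31 × 1.496×10^8 = 1.95976×10^8 km.
Transfer-ellipse semi-major axis a_t = (r₁ + r₂)/2 = (4.83208×10^8 + 1.95976×10^8)/2 = 3.39592×10^8 km.
Half the transfer-orbit period gives t = π√(a_t³/μ) = 5.401×10^7 s.
Converting: 5.401×10^7 s ÷ 86400 s/day = 625 days.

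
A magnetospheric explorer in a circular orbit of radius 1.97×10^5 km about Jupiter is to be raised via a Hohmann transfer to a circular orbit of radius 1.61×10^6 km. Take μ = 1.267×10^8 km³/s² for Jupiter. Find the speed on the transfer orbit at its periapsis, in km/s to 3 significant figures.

The Hohmann ellipse has a_t = (r₁ + r₂)/2 = 9.035×10^5 km.
At periapsis, r = 1.970×10^5 km.
Vis-viva: v = √[μ(2/r − 1/a_t)] = √[1.267×10^8 × (2/1.970×10^5 − 1/9.035×10^5)] = 33.85 km/s.

v = 33.9 km/s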